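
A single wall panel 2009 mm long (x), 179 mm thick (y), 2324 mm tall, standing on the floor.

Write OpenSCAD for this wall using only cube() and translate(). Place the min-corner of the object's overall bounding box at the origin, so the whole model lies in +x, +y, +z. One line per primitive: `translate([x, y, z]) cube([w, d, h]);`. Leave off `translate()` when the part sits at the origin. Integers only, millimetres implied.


cube([2009, 179, 2324]);


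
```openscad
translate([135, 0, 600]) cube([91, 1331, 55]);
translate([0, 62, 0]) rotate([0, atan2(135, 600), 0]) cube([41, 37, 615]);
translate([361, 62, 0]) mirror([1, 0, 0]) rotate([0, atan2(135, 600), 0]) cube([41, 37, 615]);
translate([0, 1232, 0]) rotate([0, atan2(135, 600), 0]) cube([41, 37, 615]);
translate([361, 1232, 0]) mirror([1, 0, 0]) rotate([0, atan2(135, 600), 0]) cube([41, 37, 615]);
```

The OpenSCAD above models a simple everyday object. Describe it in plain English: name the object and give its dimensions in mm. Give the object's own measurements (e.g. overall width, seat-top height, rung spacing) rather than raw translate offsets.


A sawhorse. A 91×1331×55 mm beam (x, y, z) sits on two A-frame leg pairs. Each pair is two raked legs of 41×37 mm section (37 mm along y) splaying symmetrically in x. Each leg rises 600 mm vertically over 135 mm of horizontal reach and is 615 mm long along its own axis. Every leg's outer bottom edge rests on the floor and its outer top edge meets a bottom edge of the beam — the left legs (tilting toward +x) meet the beam's −x bottom edge, the right legs (their mirror images, tilting toward −x) meet its +x bottom edge — so the leg tops tuck under the beam, the beam's underside is 600 mm above the floor, and the feet are 361 mm apart outside-to-outside with the beam centred between them. The two leg pairs are set in 62 mm from either end of the beam.


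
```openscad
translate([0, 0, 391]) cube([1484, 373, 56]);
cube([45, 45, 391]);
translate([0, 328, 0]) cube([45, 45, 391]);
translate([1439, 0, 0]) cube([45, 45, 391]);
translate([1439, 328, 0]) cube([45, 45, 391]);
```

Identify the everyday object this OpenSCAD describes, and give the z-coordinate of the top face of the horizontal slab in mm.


A bench. The seat-top height is 447 mm.

A long slab on four corner posts — a bench. The slab sits at z = 391 with thickness 56, so the top is 391 + 56 = 447 mm.


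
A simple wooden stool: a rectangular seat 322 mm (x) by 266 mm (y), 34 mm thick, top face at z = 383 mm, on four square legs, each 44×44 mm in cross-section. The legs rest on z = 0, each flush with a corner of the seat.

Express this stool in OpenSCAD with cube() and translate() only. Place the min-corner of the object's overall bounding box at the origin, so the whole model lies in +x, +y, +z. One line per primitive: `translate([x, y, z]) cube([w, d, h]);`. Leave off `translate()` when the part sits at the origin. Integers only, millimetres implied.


translate([0, 0, 349]) cube([322, 266, 34]);
cube([44, 44, 349]);
translate([278, 0, 0]) cube([44, 44, 349]);
translate([0, 222, 0]) cube([44, 44, 349]);
translate([278, 222, 0]) cube([44, 44, 349]);


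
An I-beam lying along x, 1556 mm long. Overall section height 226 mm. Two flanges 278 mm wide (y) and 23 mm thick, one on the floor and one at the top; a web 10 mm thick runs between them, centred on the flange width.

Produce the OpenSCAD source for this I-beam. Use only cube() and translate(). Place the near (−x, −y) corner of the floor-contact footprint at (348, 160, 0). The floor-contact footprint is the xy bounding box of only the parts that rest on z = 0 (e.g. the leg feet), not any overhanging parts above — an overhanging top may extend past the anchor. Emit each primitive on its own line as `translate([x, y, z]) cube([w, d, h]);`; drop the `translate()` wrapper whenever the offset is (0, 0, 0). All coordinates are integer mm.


translate([348, 160, 0]) cube([1556, 278, 23]);
translate([348, 294, 23]) cube([1556, 10, 180]);
translate([348, 160, 203]) cube([1556, 278, 23]);


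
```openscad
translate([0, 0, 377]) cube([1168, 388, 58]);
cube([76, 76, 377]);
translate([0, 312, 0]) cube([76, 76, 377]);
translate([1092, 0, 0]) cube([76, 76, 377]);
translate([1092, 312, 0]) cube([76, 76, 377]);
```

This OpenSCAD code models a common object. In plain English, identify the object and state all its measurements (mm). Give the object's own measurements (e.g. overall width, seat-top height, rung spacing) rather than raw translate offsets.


A long wooden bench with a 1168 mm (x) × 388 mm (y) seat, 58 mm thick, its top surface 435 mm above the floor. Four 76 mm square legs at the seat corners, flush with the edges, run from z = 0 to the seat underside.


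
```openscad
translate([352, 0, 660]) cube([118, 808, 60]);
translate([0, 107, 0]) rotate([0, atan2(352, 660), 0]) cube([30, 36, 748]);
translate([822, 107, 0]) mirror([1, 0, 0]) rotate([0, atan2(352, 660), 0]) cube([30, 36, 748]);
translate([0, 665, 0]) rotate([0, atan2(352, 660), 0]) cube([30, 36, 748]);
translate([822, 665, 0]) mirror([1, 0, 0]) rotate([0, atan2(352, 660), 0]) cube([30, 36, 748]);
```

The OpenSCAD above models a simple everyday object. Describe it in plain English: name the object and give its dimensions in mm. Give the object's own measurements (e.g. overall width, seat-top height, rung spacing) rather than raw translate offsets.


A sawhorse. A 118×808×60 mm beam (x, y, z) sits on two A-frame leg pairs. Each pair is two raked legs of 30×36 mm section (36 mm along y) splaying symmetrically in x. Each leg rises 660 mm vertically over 352 mm of horizontal reach and is 748 mm long along its own axis. Every leg's outer bottom edge rests on the floor and its outer top edge meets a bottom edge of the beam — the left legs (tilting toward +x) meet the beam's −x bottom edge, the right legs (their mirror images, tilting toward −x) meet its +x bottom edge — so the leg tops tuck under the beam, the beam's underside is 660 mm above the floor, and the feet are 822 mm apart outside-to-outside with the beam centred between them. The two leg pairs are set in 107 mm from either end of the beam.


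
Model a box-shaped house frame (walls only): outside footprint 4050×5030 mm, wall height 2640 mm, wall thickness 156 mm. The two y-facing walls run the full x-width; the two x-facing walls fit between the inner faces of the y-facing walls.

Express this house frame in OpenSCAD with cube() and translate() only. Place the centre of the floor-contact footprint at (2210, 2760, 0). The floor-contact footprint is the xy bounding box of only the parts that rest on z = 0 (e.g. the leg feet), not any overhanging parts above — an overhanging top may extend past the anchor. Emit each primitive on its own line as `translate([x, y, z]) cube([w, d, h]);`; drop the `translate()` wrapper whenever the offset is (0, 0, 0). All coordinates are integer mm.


translate([185, 245, 0]) cube([4050, 156, 2640]);
translate([185, 5119, 0]) cube([4050, 156, 2640]);
translate([185, 401, 0]) cube([156, 4718, 2640]);
translate([4079, 401, 0]) cube([156, 4718, 2640]);


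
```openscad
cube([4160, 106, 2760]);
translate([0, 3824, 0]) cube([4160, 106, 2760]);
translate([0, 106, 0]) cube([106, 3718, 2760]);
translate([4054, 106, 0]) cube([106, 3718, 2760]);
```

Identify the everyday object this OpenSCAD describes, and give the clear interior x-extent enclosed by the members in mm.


A house (or room) frame. The interior width is 3948 mm.

Four 2760 mm walls enclosing a rectangle with no floor or roof — a room or house frame. Outside width is 4160 mm and wall thickness is 106 mm, so the interior width is 4160 − 2 × 106 = 3948 mm.


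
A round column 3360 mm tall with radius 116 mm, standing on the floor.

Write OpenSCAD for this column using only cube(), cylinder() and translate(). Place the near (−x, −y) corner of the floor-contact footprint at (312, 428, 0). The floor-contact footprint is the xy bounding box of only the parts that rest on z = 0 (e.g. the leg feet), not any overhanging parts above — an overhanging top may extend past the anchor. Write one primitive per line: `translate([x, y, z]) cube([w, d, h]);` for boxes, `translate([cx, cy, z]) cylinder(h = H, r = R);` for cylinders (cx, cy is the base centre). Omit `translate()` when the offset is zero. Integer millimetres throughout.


translate([428, 544, 0]) cylinder(h = 3360, r = 116);


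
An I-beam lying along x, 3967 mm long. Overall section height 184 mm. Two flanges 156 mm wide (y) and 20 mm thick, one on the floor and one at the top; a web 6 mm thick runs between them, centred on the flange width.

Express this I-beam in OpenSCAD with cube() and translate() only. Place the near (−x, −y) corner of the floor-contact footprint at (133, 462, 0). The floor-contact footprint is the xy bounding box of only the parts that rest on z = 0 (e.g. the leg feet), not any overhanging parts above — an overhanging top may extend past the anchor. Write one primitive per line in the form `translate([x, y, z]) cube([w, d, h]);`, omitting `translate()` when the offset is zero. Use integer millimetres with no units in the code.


translate([133, 462, 0]) cube([3967, 156, 20]);
translate([133, 537, 20]) cube([3967, 6, 144]);
translate([133, 462, 164]) cube([3967, 156, 20]);


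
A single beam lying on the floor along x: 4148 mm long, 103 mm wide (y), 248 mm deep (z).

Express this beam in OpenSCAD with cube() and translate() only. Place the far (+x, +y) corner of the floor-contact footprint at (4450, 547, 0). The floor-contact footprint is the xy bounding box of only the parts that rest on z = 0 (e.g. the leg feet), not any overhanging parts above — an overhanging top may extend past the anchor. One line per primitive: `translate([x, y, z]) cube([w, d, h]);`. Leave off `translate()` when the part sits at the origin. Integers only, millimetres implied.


translate([302, 444, 0]) cube([4148, 103, 248]);


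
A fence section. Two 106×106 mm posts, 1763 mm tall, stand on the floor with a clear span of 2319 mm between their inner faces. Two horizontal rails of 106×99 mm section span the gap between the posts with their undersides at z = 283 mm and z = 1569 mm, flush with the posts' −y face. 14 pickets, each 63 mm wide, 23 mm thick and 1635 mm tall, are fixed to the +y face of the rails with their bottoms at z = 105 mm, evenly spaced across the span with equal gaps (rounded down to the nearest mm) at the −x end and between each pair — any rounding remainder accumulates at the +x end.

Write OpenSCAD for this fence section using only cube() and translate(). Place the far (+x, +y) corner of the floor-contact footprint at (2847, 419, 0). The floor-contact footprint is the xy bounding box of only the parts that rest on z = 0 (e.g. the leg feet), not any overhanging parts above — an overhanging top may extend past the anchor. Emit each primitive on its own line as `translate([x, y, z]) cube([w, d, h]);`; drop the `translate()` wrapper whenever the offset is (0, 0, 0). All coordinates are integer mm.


translate([316, 313, 0]) cube([106, 106, 1763]);
translate([2741, 313, 0]) cube([106, 106, 1763]);
translate([422, 313, 283]) cube([2319, 106, 99]);
translate([422, 313, 1569]) cube([2319, 106, 99]);
translate([517, 419, 105]) cube([63, 23, 1635]);
translate([675, 419, 105]) cube([63, 23, 1635]);
translate([833, 419, 105]) cube([63, 23, 1635]);
translate([991, 419, 105]) cube([63, 23, 1635]);
translate([1149, 419, 105]) cube([63, 23, 1635]);
translate([1307, 419, 105]) cube([63, 23, 1635]);
translate([1465, 419, 105]) cube([63, 23, 1635]);
translate([1623, 419, 105]) cube([63, 23, 1635]);
translate([1781, 419, 105]) cube([63, 23, 1635]);
translate([1939, 419, 105]) cube([63, 23, 1635]);
translate([2097, 419, 105]) cube([63, 23, 1635]);
translate([2255, 419, 105]) cube([63, 23, 1635]);
translate([2413, 419, 105]) cube([63, 23, 1635]);
translate([2571, 419, 105]) cube([63, 23, 1635]);


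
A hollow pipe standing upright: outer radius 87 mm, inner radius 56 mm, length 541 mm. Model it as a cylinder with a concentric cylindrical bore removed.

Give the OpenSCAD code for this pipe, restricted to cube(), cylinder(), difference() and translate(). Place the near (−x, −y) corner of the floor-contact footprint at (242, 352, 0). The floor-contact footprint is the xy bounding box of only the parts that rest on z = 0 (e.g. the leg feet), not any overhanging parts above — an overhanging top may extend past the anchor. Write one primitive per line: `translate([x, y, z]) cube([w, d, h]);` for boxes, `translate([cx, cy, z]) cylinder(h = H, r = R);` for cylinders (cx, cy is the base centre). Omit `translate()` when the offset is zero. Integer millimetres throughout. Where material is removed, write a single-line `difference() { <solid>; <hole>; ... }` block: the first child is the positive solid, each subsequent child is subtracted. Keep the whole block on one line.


difference() { translate([329, 439, 0]) cylinder(h = 541, r = 87); translate([329, 439, 0]) cylinder(h = 541, r = 56); }


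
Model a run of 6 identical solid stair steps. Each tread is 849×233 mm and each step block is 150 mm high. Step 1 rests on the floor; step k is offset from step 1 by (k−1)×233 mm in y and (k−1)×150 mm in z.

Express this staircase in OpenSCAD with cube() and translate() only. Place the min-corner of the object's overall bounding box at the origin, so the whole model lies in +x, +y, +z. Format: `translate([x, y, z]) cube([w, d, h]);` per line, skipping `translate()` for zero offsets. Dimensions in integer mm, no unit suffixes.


cube([849, 233, 150]);
translate([0, 233, 150]) cube([849, 233, 150]);
translate([0, 466, 300]) cube([849, 233, 150]);
translate([0, 699, 450]) cube([849, 233, 150]);
translate([0, 932, 600]) cube([849, 233, 150]);
translate([0, 1165, 750]) cube([849, 233, 150]);


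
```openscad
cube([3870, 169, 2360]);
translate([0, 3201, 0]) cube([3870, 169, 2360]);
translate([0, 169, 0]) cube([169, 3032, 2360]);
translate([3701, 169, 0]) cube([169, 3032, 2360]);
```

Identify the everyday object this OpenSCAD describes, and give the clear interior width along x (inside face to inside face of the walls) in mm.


A house (or room) frame. The interior width is 3532 mm.

Four 2360 mm walls enclosing a rectangle with no floor or roof — a room or house frame. Outside width is 3870 mm and wall thickness is 169 mm, so the interior width is 3870 − 2 × 169 = 3532 mm.


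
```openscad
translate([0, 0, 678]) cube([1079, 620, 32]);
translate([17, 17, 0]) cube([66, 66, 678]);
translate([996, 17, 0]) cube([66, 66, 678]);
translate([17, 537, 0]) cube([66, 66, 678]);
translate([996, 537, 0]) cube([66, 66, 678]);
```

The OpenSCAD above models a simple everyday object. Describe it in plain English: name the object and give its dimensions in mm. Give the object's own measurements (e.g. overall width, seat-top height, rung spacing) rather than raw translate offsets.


A rectangular dining table. The top is 1079×620×32 mm with its upper surface at z = 710 mm. It stands on four 66×66 mm square legs, each inset 17 mm from the nearest pair of top edges, running from the floor to the underside of the top.


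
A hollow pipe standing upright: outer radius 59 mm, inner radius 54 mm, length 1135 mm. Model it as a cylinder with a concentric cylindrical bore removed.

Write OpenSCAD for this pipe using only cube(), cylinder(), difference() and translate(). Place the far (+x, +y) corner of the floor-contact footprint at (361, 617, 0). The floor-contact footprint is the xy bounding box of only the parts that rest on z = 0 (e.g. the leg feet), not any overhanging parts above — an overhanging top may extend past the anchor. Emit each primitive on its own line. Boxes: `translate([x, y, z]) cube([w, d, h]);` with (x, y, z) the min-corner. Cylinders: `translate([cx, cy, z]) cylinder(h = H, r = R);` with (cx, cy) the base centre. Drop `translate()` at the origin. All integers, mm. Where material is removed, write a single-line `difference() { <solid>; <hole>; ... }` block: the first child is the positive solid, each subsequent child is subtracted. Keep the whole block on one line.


difference() { translate([302, 558, 0]) cylinder(h = 1135, r = 59); translate([302, 558, 0]) cylinder(h = 1135, r = 54); }


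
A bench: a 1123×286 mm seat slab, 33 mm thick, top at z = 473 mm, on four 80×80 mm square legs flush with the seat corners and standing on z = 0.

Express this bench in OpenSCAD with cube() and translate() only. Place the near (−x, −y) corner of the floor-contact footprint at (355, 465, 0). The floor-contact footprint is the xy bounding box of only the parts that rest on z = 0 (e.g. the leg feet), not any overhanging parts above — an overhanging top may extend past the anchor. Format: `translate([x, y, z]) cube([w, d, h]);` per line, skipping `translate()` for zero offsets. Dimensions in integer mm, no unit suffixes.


translate([355, 465, 440]) cube([1123, 286, 33]);
translate([355, 465, 0]) cube([80, 80, 440]);
translate([355, 671, 0]) cube([80, 80, 440]);
translate([1398, 465, 0]) cube([80, 80, 440]);
translate([1398, 671, 0]) cube([80, 80, 440]);


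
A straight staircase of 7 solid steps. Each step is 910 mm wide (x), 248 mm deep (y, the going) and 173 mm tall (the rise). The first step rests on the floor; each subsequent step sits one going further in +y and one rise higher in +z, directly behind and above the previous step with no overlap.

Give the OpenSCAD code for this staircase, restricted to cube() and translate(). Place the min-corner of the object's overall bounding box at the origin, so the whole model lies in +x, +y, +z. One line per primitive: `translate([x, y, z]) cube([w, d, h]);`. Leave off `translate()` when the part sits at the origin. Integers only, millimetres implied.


cube([910, 248, 173]);
translate([0, 248, 173]) cube([910, 248, 173]);
translate([0, 496, 346]) cube([910, 248, 173]);
translate([0, 744, 519]) cube([910, 248, 173]);
translate([0, 992, 692]) cube([910, 248, 173]);
translate([0, 1240, 865]) cube([910, 248, 173]);
translate([0, 1488, 1038]) cube([910, 248, 173]);


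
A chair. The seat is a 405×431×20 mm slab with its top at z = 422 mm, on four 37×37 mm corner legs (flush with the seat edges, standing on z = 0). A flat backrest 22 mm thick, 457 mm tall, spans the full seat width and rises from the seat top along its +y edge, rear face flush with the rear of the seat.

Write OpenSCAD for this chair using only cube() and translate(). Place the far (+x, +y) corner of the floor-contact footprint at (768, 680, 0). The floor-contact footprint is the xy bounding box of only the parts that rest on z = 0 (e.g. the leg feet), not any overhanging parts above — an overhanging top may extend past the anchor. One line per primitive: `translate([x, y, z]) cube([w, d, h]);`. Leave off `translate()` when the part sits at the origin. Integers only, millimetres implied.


translate([363, 249, 402]) cube([405, 431, 20]);
translate([363, 249, 0]) cube([37, 37, 402]);
translate([731, 249, 0]) cube([37, 37, 402]);
translate([363, 643, 0]) cube([37, 37, 402]);
translate([731, 643, 0]) cube([37, 37, 402]);
translate([363, 658, 422]) cube([405, 22, 457]);


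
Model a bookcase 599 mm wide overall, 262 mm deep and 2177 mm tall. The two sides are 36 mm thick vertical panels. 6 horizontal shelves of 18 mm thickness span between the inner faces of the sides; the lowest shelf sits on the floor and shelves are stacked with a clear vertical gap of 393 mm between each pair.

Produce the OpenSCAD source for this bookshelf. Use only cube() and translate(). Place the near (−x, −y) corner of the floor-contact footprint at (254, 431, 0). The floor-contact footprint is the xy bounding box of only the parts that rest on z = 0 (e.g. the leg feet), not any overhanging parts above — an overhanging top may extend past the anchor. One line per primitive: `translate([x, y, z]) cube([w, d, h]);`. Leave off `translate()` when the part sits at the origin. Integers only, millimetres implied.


translate([254, 431, 0]) cube([36, 262, 2177]);
translate([817, 431, 0]) cube([36, 262, 2177]);
translate([290, 431, 0]) cube([527, 262, 18]);
translate([290, 431, 411]) cube([527, 262, 18]);
translate([290, 431, 822]) cube([527, 262, 18]);
translate([290, 431, 1233]) cube([527, 262, 18]);
translate([290, 431, 1644]) cube([527, 262, 18]);
translate([290, 431, 2055]) cube([527, 262, 18]);


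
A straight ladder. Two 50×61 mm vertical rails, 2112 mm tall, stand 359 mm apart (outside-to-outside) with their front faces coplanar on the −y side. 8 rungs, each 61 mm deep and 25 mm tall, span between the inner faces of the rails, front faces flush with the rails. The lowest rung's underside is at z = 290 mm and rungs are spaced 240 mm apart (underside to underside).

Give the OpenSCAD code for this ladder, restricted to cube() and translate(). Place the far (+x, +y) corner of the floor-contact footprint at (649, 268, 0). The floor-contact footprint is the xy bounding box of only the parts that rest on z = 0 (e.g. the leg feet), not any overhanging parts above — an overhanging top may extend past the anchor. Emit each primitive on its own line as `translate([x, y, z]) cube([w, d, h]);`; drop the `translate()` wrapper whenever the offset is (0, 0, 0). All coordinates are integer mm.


translate([290, 207, 0]) cube([50, 61, 2112]);
translate([599, 207, 0]) cube([50, 61, 2112]);
translate([340, 207, 290]) cube([259, 61, 25]);
translate([340, 207, 530]) cube([259, 61, 25]);
translate([340, 207, 770]) cube([259, 61, 25]);
translate([340, 207, 1010]) cube([259, 61, 25]);
translate([340, 207, 1250]) cube([259, 61, 25]);
translate([340, 207, 1490]) cube([259, 61, 25]);
translate([340, 207, 1730]) cube([259, 61, 25]);
translate([340, 207, 1970]) cube([259, 61, 25]);


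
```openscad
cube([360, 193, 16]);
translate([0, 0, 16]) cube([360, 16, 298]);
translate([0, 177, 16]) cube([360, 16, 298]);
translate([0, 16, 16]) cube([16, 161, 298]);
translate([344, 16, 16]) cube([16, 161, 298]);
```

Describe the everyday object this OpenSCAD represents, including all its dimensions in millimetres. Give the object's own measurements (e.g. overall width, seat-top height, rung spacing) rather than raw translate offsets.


An open-topped rectangular box: outside dimensions 360×193×314 mm, with a uniform wall and base thickness of 16 mm. The base is a full 360×193 slab on the floor; four walls sit on top of the base. The front and back walls (the −y and +y sides) span the full width; the two side walls fit between them.


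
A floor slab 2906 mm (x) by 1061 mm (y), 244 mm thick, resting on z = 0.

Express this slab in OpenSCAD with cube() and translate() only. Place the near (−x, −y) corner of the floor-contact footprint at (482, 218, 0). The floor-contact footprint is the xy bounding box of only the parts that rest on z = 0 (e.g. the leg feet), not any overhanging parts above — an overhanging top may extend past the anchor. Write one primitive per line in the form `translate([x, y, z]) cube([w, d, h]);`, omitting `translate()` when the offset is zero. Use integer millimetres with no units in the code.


translate([482, 218, 0]) cube([2906, 1061, 244]);


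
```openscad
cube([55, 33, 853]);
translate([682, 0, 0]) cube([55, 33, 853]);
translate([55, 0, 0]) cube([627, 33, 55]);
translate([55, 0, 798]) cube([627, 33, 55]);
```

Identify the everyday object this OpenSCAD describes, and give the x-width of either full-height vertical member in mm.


A picture frame. The border width is 55 mm.

Four thin pieces enclosing a rectangular opening — a picture frame. The two full-height stiles are 853 mm tall; the top rail sits at z = 798 and is 55 mm tall, so the border above the opening is 853 − 798 = 55 mm, matching the stile x-width.


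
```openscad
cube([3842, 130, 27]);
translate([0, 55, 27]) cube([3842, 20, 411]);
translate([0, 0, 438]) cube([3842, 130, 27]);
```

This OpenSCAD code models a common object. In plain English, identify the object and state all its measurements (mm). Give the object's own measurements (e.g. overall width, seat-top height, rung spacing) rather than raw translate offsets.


An I-beam lying along x, 3842 mm long. Overall section height 465 mm. Two flanges 130 mm wide (y) and 27 mm thick, one on the floor and one at the top; a web 20 mm thick runs between them, centred on the flange width.


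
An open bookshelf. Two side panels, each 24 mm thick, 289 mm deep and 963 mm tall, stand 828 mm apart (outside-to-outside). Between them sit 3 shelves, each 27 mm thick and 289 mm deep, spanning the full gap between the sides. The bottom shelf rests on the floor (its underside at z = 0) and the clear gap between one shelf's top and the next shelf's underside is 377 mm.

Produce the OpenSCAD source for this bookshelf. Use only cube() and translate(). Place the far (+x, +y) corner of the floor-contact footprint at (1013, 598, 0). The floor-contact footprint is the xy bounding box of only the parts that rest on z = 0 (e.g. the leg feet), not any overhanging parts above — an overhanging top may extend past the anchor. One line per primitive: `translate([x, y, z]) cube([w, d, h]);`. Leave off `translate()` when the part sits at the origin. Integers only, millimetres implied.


translate([185, 309, 0]) cube([24, 289, 963]);
translate([989, 309, 0]) cube([24, 289, 963]);
translate([209, 309, 0]) cube([780, 289, 27]);
translate([209, 309, 404]) cube([780, 289, 27]);
translate([209, 309, 808]) cube([780, 289, 27]);


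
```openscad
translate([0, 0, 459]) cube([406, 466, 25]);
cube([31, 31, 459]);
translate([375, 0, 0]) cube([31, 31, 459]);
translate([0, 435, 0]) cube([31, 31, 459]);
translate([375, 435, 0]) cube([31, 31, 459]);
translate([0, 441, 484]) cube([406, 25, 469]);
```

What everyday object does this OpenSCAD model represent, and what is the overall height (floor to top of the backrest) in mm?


A chair. The overall height is 953 mm.

A slab on four corner posts with a tall panel at the back — a chair. The seat slab sits at z = 459 with thickness 25, and the 469 mm backrest starts at the seat top, so the overall height is 459 + 25 + 469 = 953 mm.


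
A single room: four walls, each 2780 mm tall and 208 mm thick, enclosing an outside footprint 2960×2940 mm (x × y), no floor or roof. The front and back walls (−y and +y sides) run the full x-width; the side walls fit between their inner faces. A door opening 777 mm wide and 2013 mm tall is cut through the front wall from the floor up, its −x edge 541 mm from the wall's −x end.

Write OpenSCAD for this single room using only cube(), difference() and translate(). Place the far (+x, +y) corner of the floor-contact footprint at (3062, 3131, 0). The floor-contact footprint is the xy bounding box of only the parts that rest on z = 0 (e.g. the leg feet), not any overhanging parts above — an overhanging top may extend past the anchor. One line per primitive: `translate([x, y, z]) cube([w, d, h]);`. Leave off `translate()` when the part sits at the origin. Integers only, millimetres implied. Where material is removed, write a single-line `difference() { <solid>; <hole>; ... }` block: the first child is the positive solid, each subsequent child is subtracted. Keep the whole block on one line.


difference() { translate([102, 191, 0]) cube([2960, 208, 2780]); translate([643, 191, 0]) cube([777, 208, 2013]); }
translate([102, 2923, 0]) cube([2960, 208, 2780]);
translate([102, 399, 0]) cube([208, 2524, 2780]);
translate([2854, 399, 0]) cube([208, 2524, 2780]);


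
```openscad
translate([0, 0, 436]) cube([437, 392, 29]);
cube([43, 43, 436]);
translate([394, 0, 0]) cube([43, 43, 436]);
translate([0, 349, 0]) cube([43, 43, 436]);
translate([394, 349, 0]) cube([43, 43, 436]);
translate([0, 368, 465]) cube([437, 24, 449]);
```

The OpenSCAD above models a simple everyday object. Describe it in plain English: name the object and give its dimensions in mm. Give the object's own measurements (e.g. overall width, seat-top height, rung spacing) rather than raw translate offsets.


A chair. The seat is a 437×392×29 mm slab with its top at z = 465 mm, on four 43×43 mm corner legs (flush with the seat edges, standing on z = 0). A flat backrest 24 mm thick, 449 mm tall, spans the full seat width and rises from the seat top along its +y edge, rear face flush with the rear of the seat.


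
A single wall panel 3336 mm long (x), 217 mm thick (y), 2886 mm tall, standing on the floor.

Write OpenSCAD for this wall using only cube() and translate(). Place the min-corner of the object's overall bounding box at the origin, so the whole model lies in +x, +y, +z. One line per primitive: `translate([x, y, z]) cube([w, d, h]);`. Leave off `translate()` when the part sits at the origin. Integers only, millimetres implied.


cube([3336, 217, 2886]);


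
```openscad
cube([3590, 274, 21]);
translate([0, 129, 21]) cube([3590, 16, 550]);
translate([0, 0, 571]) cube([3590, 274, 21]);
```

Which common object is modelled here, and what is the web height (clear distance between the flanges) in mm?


An I-beam. The web height is 550 mm.

Two wide flanges with a thin centred web — an I-beam. Overall 592 mm minus two 21 mm flanges gives a web of 592 − 2·21 = 550 mm.


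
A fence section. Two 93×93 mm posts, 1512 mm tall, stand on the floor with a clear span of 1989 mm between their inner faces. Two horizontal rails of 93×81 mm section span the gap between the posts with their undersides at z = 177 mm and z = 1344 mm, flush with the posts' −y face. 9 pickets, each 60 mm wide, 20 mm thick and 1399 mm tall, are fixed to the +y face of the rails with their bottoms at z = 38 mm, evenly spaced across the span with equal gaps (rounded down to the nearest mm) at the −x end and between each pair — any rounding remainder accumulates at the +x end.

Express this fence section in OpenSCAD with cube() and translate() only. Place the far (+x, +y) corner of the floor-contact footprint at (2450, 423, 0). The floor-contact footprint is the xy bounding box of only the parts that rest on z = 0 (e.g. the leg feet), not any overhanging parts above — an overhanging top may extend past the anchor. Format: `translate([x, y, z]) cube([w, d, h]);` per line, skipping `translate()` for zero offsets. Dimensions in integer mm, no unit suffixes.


translate([275, 330, 0]) cube([93, 93, 1512]);
translate([2357, 330, 0]) cube([93, 93, 1512]);
translate([368, 330, 177]) cube([1989, 93, 81]);
translate([368, 330, 1344]) cube([1989, 93, 81]);
translate([512, 423, 38]) cube([60, 20, 1399]);
translate([716, 423, 38]) cube([60, 20, 1399]);
translate([920, 423, 38]) cube([60, 20, 1399]);
translate([1124, 423, 38]) cube([60, 20, 1399]);
translate([1328, 423, 38]) cube([60, 20, 1399]);
translate([1532, 423, 38]) cube([60, 20, 1399]);
translate([1736, 423, 38]) cube([60, 20, 1399]);
translate([1940, 423, 38]) cube([60, 20, 1399]);
translate([2144, 423, 38]) cube([60, 20, 1399]);


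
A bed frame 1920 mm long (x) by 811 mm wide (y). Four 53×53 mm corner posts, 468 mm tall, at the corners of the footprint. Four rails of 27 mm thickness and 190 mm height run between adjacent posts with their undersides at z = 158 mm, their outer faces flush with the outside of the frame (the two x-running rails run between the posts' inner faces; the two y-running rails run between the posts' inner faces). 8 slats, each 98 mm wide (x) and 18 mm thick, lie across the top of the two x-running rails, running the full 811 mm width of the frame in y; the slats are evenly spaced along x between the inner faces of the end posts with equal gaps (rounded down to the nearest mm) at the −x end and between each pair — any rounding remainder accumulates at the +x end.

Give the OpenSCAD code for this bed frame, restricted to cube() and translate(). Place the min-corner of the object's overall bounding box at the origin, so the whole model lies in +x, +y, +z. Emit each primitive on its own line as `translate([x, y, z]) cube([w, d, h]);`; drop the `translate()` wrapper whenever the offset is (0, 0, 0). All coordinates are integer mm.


// slat z = rail_z + rail_h = 158 + 190 = 348
// slat gap = ⌊(1814 − 8·98) / 9⌋ = 114
cube([53, 53, 468]);
translate([0, 758, 0]) cube([53, 53, 468]);
translate([1867, 0, 0]) cube([53, 53, 468]);
translate([1867, 758, 0]) cube([53, 53, 468]);
translate([53, 0, 158]) cube([1814, 27, 190]);
translate([53, 784, 158]) cube([1814, 27, 190]);
translate([0, 53, 158]) cube([27, 705, 190]);
translate([1893, 53, 158]) cube([27, 705, 190]);
translate([167, 0, 348]) cube([98, 811, 18]);
translate([379, 0, 348]) cube([98, 811, 18]);
translate([591, 0, 348]) cube([98, 811, 18]);
translate([803, 0, 348]) cube([98, 811, 18]);
translate([1015, 0, 348]) cube([98, 811, 18]);
translate([1227, 0, 348]) cube([98, 811, 18]);
translate([1439, 0, 348]) cube([98, 811, 18]);
translate([1651, 0, 348]) cube([98, 811, 18]);


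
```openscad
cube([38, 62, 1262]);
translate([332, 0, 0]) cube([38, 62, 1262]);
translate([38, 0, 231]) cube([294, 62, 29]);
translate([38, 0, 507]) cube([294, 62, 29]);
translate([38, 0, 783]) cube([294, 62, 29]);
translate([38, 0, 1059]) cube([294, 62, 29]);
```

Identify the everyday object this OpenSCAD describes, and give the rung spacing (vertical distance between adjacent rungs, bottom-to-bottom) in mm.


A ladder. The rung spacing is 276 mm.

Two tall 38×62 posts with 4 short bars between them — a ladder. Adjacent rungs sit at z = 231 and z = 507, so the spacing is 507 − 231 = 276 mm.


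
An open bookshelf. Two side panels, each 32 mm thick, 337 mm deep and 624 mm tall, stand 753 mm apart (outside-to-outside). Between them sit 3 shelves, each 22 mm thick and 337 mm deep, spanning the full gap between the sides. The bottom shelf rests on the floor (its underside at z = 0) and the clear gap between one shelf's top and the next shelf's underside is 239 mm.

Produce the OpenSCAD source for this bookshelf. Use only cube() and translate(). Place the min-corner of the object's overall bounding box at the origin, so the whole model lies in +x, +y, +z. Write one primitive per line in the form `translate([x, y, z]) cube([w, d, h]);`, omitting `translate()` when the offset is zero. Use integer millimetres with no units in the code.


cube([32, 337, 624]);
translate([721, 0, 0]) cube([32, 337, 624]);
translate([32, 0, 0]) cube([689, 337, 22]);
translate([32, 0, 261]) cube([689, 337, 22]);
translate([32, 0, 522]) cube([689, 337, 22]);


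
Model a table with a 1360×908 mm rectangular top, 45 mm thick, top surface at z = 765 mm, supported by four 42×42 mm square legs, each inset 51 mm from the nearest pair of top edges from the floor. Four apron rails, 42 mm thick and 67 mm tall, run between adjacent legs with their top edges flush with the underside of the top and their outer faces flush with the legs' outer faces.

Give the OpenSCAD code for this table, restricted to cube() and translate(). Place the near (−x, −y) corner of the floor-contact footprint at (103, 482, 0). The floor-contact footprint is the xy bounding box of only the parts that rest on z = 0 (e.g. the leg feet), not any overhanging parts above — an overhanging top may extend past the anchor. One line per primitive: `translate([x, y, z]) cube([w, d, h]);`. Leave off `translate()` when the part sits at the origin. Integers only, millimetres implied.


translate([52, 431, 720]) cube([1360, 908, 45]);
translate([103, 482, 0]) cube([42, 42, 720]);
translate([1319, 482, 0]) cube([42, 42, 720]);
translate([103, 1246, 0]) cube([42, 42, 720]);
translate([1319, 1246, 0]) cube([42, 42, 720]);
translate([145, 482, 653]) cube([1174, 42, 67]);
translate([145, 1246, 653]) cube([1174, 42, 67]);
translate([103, 524, 653]) cube([42, 722, 67]);
translate([1319, 524, 653]) cube([42, 722, 67]);


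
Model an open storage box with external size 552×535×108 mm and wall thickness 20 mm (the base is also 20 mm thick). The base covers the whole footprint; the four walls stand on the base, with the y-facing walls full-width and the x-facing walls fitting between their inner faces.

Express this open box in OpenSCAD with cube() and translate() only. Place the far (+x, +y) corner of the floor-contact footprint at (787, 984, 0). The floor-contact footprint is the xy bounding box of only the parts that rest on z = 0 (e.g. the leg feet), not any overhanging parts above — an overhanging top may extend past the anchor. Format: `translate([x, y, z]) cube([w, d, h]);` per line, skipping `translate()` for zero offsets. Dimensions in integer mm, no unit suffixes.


translate([235, 449, 0]) cube([552, 535, 20]);
translate([235, 449, 20]) cube([552, 20, 88]);
translate([235, 964, 20]) cube([552, 20, 88]);
translate([235, 469, 20]) cube([20, 495, 88]);
translate([767, 469, 20]) cube([20, 495, 88]);


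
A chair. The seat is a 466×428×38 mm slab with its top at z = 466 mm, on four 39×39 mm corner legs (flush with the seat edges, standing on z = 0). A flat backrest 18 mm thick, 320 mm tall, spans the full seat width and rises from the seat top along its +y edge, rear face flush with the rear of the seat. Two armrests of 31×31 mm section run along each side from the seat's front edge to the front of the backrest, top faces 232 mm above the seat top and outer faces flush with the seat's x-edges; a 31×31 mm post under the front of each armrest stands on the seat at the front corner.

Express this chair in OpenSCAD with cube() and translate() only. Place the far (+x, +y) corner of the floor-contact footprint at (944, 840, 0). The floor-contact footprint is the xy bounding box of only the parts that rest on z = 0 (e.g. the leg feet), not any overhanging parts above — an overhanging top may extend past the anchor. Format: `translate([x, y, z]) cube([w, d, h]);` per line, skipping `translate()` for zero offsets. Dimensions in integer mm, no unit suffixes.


translate([478, 412, 428]) cube([466, 428, 38]);
translate([478, 412, 0]) cube([39, 39, 428]);
translate([905, 412, 0]) cube([39, 39, 428]);
translate([478, 801, 0]) cube([39, 39, 428]);
translate([905, 801, 0]) cube([39, 39, 428]);
translate([478, 822, 466]) cube([466, 18, 320]);
translate([478, 412, 667]) cube([31, 410, 31]);
translate([913, 412, 667]) cube([31, 410, 31]);
translate([478, 412, 466]) cube([31, 31, 201]);
translate([913, 412, 466]) cube([31, 31, 201]);


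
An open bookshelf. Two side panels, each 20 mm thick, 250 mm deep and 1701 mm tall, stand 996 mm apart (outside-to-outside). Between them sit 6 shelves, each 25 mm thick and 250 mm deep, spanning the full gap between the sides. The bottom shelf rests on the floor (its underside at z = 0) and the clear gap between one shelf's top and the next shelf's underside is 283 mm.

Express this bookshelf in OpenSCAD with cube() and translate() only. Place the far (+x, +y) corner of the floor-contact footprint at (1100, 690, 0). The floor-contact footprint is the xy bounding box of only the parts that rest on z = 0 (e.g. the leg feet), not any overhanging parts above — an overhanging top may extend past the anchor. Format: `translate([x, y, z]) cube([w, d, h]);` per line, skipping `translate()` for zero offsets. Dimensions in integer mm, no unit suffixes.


translate([104, 440, 0]) cube([20, 250, 1701]);
translate([1080, 440, 0]) cube([20, 250, 1701]);
translate([124, 440, 0]) cube([956, 250, 25]);
translate([124, 440, 308]) cube([956, 250, 25]);
translate([124, 440, 616]) cube([956, 250, 25]);
translate([124, 440, 924]) cube([956, 250, 25]);
translate([124, 440, 1232]) cube([956, 250, 25]);
translate([124, 440, 1540]) cube([956, 250, 25]);


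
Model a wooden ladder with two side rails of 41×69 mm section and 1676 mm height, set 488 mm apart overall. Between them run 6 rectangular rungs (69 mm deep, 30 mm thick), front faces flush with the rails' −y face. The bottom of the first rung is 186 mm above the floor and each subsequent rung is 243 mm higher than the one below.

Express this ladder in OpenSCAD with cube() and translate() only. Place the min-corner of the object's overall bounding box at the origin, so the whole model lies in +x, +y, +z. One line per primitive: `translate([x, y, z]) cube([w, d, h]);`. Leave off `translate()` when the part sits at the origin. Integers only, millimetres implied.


cube([41, 69, 1676]);
translate([447, 0, 0]) cube([41, 69, 1676]);
translate([41, 0, 186]) cube([406, 69, 30]);
translate([41, 0, 429]) cube([406, 69, 30]);
translate([41, 0, 672]) cube([406, 69, 30]);
translate([41, 0, 915]) cube([406, 69, 30]);
translate([41, 0, 1158]) cube([406, 69, 30]);
translate([41, 0, 1401]) cube([406, 69, 30]);
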